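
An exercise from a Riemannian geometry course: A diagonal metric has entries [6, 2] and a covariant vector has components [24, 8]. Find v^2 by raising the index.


To raise an index with a diagonal metric: v^i = v_i / g_{ii}.
For index 2: v_2 = 8, g_{22} = 2
v^2 = 8 / 2 = 4

4


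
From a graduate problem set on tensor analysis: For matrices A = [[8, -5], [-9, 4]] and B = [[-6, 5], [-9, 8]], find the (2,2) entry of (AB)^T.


(AB)^T_{ij} = (AB)_{ji} = sum_k A_{jk} B_{ki}.
For i=2, j=2 we need (AB)_{22}:
A_{21} * B_{12} = -9 * 5 = -45
A_{22} * B_{22} = 4 * 8 = 32
Sum = -45 + 32 = -13

-13


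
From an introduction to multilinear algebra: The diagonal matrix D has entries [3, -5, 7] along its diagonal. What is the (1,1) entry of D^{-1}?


For a diagonal matrix, the inverse has entries (D^{-1})_{ii} = 1/d_{ii}.
The diagonal entries are: d_{11} = 3, d_{22} = -5, d_{33} = 7
We need (D^{-1})_{11} = 1/d_{11} = 1/3 = 1/3

1/3


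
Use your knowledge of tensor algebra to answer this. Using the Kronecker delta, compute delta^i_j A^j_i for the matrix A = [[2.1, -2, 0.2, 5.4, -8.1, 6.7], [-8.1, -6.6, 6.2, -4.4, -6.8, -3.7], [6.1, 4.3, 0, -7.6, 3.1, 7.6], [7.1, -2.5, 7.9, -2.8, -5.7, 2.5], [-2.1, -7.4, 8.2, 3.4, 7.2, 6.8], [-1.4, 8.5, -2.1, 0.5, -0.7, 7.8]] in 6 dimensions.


The contraction (trace) of a rank-2 tensor is the sum of its diagonal elements.
Diagonal entries: A[1,1] = 2.1, A[2,2] = -6.6, A[3,3] = 0, A[4,4] = -2.8, A[5,5] = 7.2, A[6,6] = 7.8
Tr(A) = 2.1 + -6.6 + 0 + -2.8 + 7.2 + 7.8 = 7.7

7.7


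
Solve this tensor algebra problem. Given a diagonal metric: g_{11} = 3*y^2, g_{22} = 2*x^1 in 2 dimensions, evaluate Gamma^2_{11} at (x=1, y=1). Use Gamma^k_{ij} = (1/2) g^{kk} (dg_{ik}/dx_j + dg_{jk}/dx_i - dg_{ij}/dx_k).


For a diagonal metric, Gamma^k_{ij} = (1/2) g^{kk} (dg_{ik}/dx_j + dg_{jk}/dx_i - dg_{ij}/dx_k).
The metric is diagonal, so g_{ab} = 0 for a != b.
At the given point: g_{11} = 3, g_{22} = 2
g^{22} = 1/2
dg_{12}/dx_1 = 0 (off-diagonal)
dg_{12}/dx_1 = 0 (off-diagonal)
dg_{11}/dx_2 = dg_{11}/dx_2 = 6
Numerator = 0 + 0 - 6 = -6
Gamma^2_{11} = -6 / (2 * 2) = -3/2

-3/2


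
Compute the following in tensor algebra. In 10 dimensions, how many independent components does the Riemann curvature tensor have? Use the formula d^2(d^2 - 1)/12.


The Riemann tensor in d dimensions has d^2(d^2 - 1)/12 independent components.
d = 10, so d^2 = 100
d^2 - 1 = 99
d^2(d^2 - 1) = 100 * 99 = 9900
Divide by 12: 9900 / 12 = 825

825


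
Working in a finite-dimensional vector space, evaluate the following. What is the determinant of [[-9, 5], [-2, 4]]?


For a 2x2 matrix [[a, b], [c, d]], det = a*d - b*c.
a = -9, b = 5, c = -2, d = 4
a*d = -9 * 4 = -36
b*c = 5 * -2 = -10
det = -36 - -10 = -26

-26


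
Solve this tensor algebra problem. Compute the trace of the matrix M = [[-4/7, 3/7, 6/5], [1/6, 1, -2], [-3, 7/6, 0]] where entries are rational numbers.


The trace is the sum of diagonal entries.
Diagonal: M[1,1] = -4/7, M[2,2] = 1, M[3,3] = 0
Tr(M) = -4/7 + 1 + 0
Computing step by step:
After adding M[1,1]: -4/7
After adding M[2,2]: 3/7
After adding M[3,3]: 3/7
Tr(M) = 3/7

3/7


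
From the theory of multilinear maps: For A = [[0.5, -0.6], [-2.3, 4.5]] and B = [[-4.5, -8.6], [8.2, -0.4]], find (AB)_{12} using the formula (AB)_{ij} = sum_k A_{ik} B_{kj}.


(AB)_{ij} = sum_k A_{ik} B_{kj}.
For i=1, j=2:
A_{11} * B_{12} = 0.5 * -8.6 = -4.3
A_{12} * B_{22} = -0.6 * -0.4 = 0.24
Sum = -4.3 + 0.24 = -4.06

-4.06


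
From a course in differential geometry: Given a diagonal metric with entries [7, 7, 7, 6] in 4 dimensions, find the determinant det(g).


For a diagonal metric, the determinant is the product of diagonal entries.
Diagonal entries: 7, 7, 7, 6
det(g) = 7 * 7 * 7 * 6 = 2058

2058


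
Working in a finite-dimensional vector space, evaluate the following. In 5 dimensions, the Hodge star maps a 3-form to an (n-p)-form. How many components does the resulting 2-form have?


The Hodge dual of a p-form on an n-dimensional manifold is an (n-p)-form.
n = 5, p = 3, so dual degree = 5 - 3 = 2
The number of components is C(n, n-p) = C(5, 2) = 10

10


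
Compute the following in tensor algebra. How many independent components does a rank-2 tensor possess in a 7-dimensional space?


The number of components of a rank-r tensor in d dimensions is d^r.
Here d = 7 and r = 2.
7^2 = 49

49


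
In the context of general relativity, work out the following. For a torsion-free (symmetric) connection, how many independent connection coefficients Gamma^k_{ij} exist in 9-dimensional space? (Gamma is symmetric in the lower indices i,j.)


Christoffel symbols Gamma^k_{ij} are symmetric in i,j, so there are d * d(d+1)/2 independent symbols.
d = 9
d(d+1)/2 = 9 * 10 / 2 = 45
Total = 9 * 45 = 405

405


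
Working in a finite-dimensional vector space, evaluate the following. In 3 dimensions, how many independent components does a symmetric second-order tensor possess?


A symmetric rank-2 tensor in d dimensions has d(d+1)/2 independent components.
d = 3
d(d+1)/2 = 3 * 4 / 2 = 12 / 2 = 6

6


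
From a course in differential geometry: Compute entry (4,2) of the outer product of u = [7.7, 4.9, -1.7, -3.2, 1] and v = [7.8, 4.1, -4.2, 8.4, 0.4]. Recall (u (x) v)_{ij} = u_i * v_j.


The outer product entry T_{ij} = u_i * v_j.
We need i=4, j=2.
u_4 = -3.2, v_2 = 4.1
T_{4,2} = -3.2 * 4.1 = -13.12

-13.12


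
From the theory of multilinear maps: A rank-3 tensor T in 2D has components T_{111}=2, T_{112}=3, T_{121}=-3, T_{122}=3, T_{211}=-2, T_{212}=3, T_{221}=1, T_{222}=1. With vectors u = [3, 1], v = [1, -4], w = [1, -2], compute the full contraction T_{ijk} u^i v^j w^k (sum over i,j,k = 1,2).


S = sum over i,j,k of T_{ijk} u_i v_j w_k. Expanding all 8 terms:
T_{111}*u_1*v_1*w_1 = 2*3*1*1 = 6  (running total: 6)
T_{112}*u_1*v_1*w_2 = 3*3*1*-2 = -18  (running total: -12)
T_{121}*u_1*v_2*w_1 = -3*3*-4*1 = 36  (running total: 24)
T_{122}*u_1*v_2*w_2 = 3*3*-4*-2 = 72  (running total: 96)
T_{211}*u_2*v_1*w_1 = -2*1*1*1 = -2  (running total: 94)
T_{212}*u_2*v_1*w_2 = 3*1*1*-2 = -6  (running total: 88)
T_{221}*u_2*v_2*w_1 = 1*1*-4*1 = -4  (running total: 84)
T_{222}*u_2*v_2*w_2 = 1*1*-4*-2 = 8  (running total: 92)
S = 92

92


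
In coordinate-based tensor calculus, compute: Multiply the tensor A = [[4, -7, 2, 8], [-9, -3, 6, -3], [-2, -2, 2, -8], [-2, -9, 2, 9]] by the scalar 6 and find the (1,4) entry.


Scalar multiplication: (cA)_{ij} = c * A_{ij}.
c = 6
A_{14} = 8
(cA)_{14} = 6 * 8 = 48

48


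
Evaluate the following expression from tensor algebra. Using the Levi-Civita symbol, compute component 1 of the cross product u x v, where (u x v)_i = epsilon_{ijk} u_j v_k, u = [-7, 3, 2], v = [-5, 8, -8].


(u x v)_1 = sum_{j,k} epsilon_{1jk} u_j v_k. Only permutations of (1,2,3) contribute; the two non-zero terms are:
eps_{123} u_2 v_3 = 1 * 3 * -8 = -24
eps_{132} u_3 v_2 = -1 * 2 * 8 = -16
(u x v)_1 = -40

-40


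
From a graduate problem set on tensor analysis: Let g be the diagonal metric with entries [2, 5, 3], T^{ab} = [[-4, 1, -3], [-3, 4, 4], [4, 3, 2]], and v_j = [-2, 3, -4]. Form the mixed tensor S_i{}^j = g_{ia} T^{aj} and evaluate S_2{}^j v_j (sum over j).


Step 1: lower the first index. For a diagonal metric, g_{ia} T^{aj} = g_{ii} T^{ij} (no sum on i).
g_{22} = 5
S_2{}^1 = 5 * T^{21} = 5 * -3 = -15
S_2{}^2 = 5 * T^{22} = 5 * 4 = 20
S_2{}^3 = 5 * T^{23} = 5 * 4 = 20
Step 2: contract S_2{}^j with v_j.
S_2{}^1 * v_1 = -15 * -2 = 30
S_2{}^2 * v_2 = 20 * 3 = 60
S_2{}^3 * v_3 = 20 * -4 = -80
Result = 30 + 60 + -80 = 10

10


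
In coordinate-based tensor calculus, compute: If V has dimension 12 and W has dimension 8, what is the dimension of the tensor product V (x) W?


The dimension of a tensor product is the product of dimensions.
dim(V) = 12, dim(W) = 8
dim(V (x) W) = 12 * 8 = 96

96


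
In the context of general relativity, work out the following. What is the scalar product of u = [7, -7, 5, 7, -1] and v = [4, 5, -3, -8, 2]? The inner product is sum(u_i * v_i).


The inner product u . v = sum of u_i * v_i.
Term-by-term: 7 * 4, -7 * 5, 5 * -3, 7 * -8, -1 * 2
Products: 28, -35, -15, -56, -2
Sum = 28 + -35 + -15 + -56 + -2 = -80

-80


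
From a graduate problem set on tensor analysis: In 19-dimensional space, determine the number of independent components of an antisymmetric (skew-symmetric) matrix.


An antisymmetric rank-2 tensor satisfies A_{ij} = -A_{ji}, so diagonal entries are zero.
The independent components are the upper-triangular entries: C(n, 2) = n(n-1)/2.
n = 19
C(19, 2) = 19 * 18 / 2 = 342 / 2 = 171

171


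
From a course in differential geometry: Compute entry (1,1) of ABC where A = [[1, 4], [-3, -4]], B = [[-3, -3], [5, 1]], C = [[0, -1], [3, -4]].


(ABC)_{11} = sum_m (AB)_{1m} C_{m1}. First compute row 1 of AB.
(AB)_{11} = 1*-3 + 4*5 = 17
(AB)_{12} = 1*-3 + 4*1 = 1
Now contract with column 1 of C:
(AB)_{11} * C_{11} = 17 * 0 = 0
(AB)_{12} * C_{21} = 1 * 3 = 3
(ABC)_{11} = 0 + 3 = 3

3


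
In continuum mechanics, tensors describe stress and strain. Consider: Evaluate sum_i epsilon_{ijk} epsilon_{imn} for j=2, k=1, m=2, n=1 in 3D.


Using the identity: epsilon_{ijk} epsilon_{imn} = delta_{jm} delta_{kn} - delta_{jn} delta_{km}.
delta_{22} = 1
delta_{11} = 1
delta_{21} = 0
delta_{12} = 0
Result = 1 * 1 - 0 * 0 = 1 - 0 = 1

1


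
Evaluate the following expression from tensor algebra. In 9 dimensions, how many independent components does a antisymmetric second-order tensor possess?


A antisymmetric rank-2 tensor in d dimensions has d(d-1)/2 independent components.
d = 9
d(d-1)/2 = 9 * 8 / 2 = 72 / 2 = 36

36


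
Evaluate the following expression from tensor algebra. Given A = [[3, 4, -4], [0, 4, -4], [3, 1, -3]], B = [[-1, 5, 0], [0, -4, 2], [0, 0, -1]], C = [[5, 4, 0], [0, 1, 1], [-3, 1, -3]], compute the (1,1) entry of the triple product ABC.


(ABC)_{11} = sum_m (AB)_{1m} C_{m1}. First compute row 1 of AB.
(AB)_{11} = 3*-1 + 4*0 + -4*0 = -3
(AB)_{12} = 3*5 + 4*-4 + -4*0 = -1
(AB)_{13} = 3*0 + 4*2 + -4*-1 = 12
Now contract with column 1 of C:
(AB)_{11} * C_{11} = -3 * 5 = -15
(AB)_{12} * C_{21} = -1 * 0 = 0
(AB)_{13} * C_{31} = 12 * -3 = -36
(ABC)_{11} = -15 + 0 + -36 = -51

-51


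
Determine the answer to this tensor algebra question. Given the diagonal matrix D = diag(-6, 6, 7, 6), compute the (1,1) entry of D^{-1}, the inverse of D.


For a diagonal matrix, the inverse has entries (D^{-1})_{ii} = 1/d_{ii}.
The diagonal entries are: d_{11} = -6, d_{22} = 6, d_{33} = 7, d_{44} = 6
We need (D^{-1})_{11} = 1/d_{11} = 1/-6 = -1/6

-1/6


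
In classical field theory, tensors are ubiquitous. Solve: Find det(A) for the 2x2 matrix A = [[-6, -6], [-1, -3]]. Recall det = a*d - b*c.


For a 2x2 matrix [[a, b], [c, d]], det = a*d - b*c.
a = -6, b = -6, c = -1, d = -3
a*d = -6 * -3 = 18
b*c = -6 * -1 = 6
det = 18 - 6 = 12

12


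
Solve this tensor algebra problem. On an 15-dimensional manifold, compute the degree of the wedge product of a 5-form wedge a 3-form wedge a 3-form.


The degree of a wedge product is the sum of the degrees of the individual forms.
Degrees: 5, 3, 3
Total degree = 5 + 3 + 3 = 11

11


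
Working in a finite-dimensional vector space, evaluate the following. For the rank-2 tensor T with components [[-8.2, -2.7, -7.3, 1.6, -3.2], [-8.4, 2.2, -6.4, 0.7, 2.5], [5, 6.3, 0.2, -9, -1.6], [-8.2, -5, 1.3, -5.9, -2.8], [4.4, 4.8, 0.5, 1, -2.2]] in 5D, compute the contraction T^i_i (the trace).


The contraction (trace) of a rank-2 tensor is the sum of its diagonal elements.
Diagonal entries: A[1,1] = -8.2, A[2,2] = 2.2, A[3,3] = 0.2, A[4,4] = -5.9, A[5,5] = -2.2
Tr(A) = -8.2 + 2.2 + 0.2 + -5.9 + -2.2 = -13.9

-13.9


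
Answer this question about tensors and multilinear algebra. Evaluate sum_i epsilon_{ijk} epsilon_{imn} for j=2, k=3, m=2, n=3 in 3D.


Using the identity: epsilon_{ijk} epsilon_{imn} = delta_{jm} delta_{kn} - delta_{jn} delta_{km}.
delta_{22} = 1
delta_{33} = 1
delta_{23} = 0
delta_{32} = 0
Result = 1 * 1 - 0 * 0 = 1 - 0 = 1

1


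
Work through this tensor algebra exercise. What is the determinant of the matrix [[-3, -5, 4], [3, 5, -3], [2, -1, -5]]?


Expanding along the first row, det(A) = a11*M_11 - a12*M_12 + a13*M_13, where M_1j is the (1,j) minor.
Minor M_11 = 5*-5 - -3*-1 = -28
Minor M_12 = 3*-5 - -3*2 = -9
Minor M_13 = 3*-1 - 5*2 = -13
det = -3*(-28) - -5*(-9) + 4*(-13)
    = 84 - 45 + -52
    = -13

-13


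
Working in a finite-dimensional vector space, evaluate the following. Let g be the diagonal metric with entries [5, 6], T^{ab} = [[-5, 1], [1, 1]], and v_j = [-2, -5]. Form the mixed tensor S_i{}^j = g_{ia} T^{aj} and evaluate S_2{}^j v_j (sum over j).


Step 1: lower the first index. For a diagonal metric, g_{ia} T^{aj} = g_{ii} T^{ij} (no sum on i).
g_{22} = 6
S_2{}^1 = 6 * T^{21} = 6 * 1 = 6
S_2{}^2 = 6 * T^{22} = 6 * 1 = 6
Step 2: contract S_2{}^j with v_j.
S_2{}^1 * v_1 = 6 * -2 = -12
S_2{}^2 * v_2 = 6 * -5 = -30
Result = -12 + -30 = -42

-42


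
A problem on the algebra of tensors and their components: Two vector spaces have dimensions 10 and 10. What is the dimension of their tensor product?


The dimension of a tensor product is the product of dimensions.
dim(V) = 10, dim(W) = 10
dim(V (x) W) = 10 * 10 = 100

100


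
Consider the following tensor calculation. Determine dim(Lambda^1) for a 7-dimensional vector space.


The dimension of the space of p-forms on an n-dimensional space is C(n, p).
n = 7, p = 1
C(7, 1) = 7! / (1! * 6!) = 7

7


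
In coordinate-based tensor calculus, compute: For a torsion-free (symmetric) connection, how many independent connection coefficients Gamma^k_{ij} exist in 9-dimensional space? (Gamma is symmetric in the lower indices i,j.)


Christoffel symbols Gamma^k_{ij} are symmetric in i,j, so there are d * d(d+1)/2 independent symbols.
d = 9
d(d+1)/2 = 9 * 10 / 2 = 45
Total = 9 * 45 = 405

405


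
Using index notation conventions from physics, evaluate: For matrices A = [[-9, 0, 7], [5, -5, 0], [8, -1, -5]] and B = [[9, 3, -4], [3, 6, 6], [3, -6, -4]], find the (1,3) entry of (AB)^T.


(AB)^T_{ij} = (AB)_{ji} = sum_k A_{jk} B_{ki}.
For i=1, j=3 we need (AB)_{31}:
A_{31} * B_{11} = 8 * 9 = 72
A_{32} * B_{21} = -1 * 3 = -3
A_{33} * B_{31} = -5 * 3 = -15
Sum = 72 + -3 + -15 = 54

54


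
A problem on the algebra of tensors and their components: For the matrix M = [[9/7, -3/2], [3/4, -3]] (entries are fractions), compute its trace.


The trace is the sum of diagonal entries.
Diagonal: M[1,1] = 9/7, M[2,2] = -3
Tr(M) = 9/7 + -3
Computing step by step:
After adding M[1,1]: 9/7
After adding M[2,2]: -12/7
Tr(M) = -12/7

-12/7


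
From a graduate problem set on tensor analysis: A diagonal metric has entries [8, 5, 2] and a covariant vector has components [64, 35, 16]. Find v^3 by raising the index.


To raise an index with a diagonal metric: v^i = v_i / g_{ii}.
For index 3: v_3 = 16, g_{33} = 2
v^3 = 16 / 2 = 8

8


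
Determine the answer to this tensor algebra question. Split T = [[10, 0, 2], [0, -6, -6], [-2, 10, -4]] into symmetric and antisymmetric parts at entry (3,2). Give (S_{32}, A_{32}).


T_{32} = 10
T_{23} = -6
S_{32} = (10 + -6)/2 = 4/2 = 2
A_{32} = (10 - -6)/2 = 16/2 = 8
Check: S + A = 2 + 8 = 10 = T_{32}.

(2, 8)


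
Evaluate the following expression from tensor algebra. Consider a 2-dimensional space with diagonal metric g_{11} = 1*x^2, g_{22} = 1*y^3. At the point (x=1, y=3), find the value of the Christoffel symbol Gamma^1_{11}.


For a diagonal metric, Gamma^k_{ij} = (1/2) g^{kk} (dg_{ik}/dx_j + dg_{jk}/dx_i - dg_{ij}/dx_k).
The metric is diagonal, so g_{ab} = 0 for a != b.
At the given point: g_{11} = 1, g_{22} = 27
g^{11} = 1/1
dg_{11}/dx_1 = dg_{11}/dx_1 = 2
dg_{11}/dx_1 = dg_{11}/dx_1 = 2
dg_{11}/dx_1 = dg_{11}/dx_1 = 2
Numerator = 2 + 2 - 2 = 2
Gamma^1_{11} = 2 / (2 * 1) = 1

1


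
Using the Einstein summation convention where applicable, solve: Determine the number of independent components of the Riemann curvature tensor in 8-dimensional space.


The Riemann tensor in d dimensions has d^2(d^2 - 1)/12 independent components.
d = 8, so d^2 = 64
d^2 - 1 = 63
d^2(d^2 - 1) = 64 * 63 = 4032
Divide by 12: 4032 / 12 = 336

336


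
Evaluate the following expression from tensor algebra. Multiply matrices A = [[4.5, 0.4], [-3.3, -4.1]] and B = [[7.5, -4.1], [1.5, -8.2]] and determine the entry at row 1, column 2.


(AB)_{ij} = sum_k A_{ik} B_{kj}.
For i=1, j=2:
A_{11} * B_{12} = 4.5 * -4.1 = -18.45
A_{12} * B_{22} = 0.4 * -8.2 = -3.28
Sum = -18.45 + -3.28 = -21.73

-21.73


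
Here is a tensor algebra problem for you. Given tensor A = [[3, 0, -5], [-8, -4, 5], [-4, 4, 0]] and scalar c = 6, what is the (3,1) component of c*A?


Scalar multiplication: (cA)_{ij} = c * A_{ij}.
c = 6
A_{31} = -4
(cA)_{31} = 6 * -4 = -24

-24


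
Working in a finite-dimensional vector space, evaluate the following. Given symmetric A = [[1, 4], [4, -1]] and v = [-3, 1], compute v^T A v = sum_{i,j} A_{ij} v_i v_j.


First compute Av:
(Av)_1 = 1*-3 + 4*1 = 1
(Av)_2 = 4*-3 + -1*1 = -13
Av = [1, -13]
Then v^T (Av) = -3*1 + 1*-13
= -3 + -13 = -16

-16


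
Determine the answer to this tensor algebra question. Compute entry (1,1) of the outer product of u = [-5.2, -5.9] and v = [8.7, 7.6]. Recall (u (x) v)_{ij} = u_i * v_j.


The outer product entry T_{ij} = u_i * v_j.
We need i=1, j=1.
u_1 = -5.2, v_1 = 8.7
T_{1,1} = -5.2 * 8.7 = -45.24

-45.24


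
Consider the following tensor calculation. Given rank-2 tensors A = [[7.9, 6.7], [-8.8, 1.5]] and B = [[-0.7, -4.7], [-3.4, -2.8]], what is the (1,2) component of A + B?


Tensor addition is component-wise: (A + B)_{ij} = A_{ij} + B_{ij}.
A_{12} = 6.7
B_{12} = -4.7
(A + B)_{12} = 6.7 + -4.7 = 2

2


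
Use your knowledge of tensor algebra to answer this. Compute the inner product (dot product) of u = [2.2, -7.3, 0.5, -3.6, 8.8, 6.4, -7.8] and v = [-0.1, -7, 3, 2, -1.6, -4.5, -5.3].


The inner product u . v = sum of u_i * v_i.
Term-by-term: 2.2 * -0.1, -7.3 * -7, 0.5 * 3, -3.6 * 2, 8.8 * -1.6, 6.4 * -4.5, -7.8 * -5.3
Products: -0.22, 51.1, 1.5, -7.2, -14.08, -28.8, 41.34
Sum = -0.22 + 51.1 + 1.5 + -7.2 + -14.08 + -28.8 + 41.34 = 43.64

43.64


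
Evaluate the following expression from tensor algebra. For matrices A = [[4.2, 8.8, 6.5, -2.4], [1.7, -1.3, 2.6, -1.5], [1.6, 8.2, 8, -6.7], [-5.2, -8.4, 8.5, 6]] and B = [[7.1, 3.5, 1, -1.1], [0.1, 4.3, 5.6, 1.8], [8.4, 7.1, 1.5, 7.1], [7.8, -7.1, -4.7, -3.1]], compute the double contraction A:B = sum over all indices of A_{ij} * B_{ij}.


A:B = sum over all i,j of A_{ij} * B_{ij}.
Row 1: 4.2*7.1=29.82, 8.8*3.5=30.8, 6.5*1=6.5, -2.4*-1.1=2.64 => row sum = 69.76
Row 2: 1.7*0.1=0.17, -1.3*4.3=-5.59, 2.6*5.6=14.56, -1.5*1.8=-2.7 => row sum = 6.44
Row 3: 1.6*8.4=13.44, 8.2*7.1=58.22, 8*1.5=12, -6.7*7.1=-47.57 => row sum = 36.09
Row 4: -5.2*7.8=-40.56, -8.4*-7.1=59.64, 8.5*-4.7=-39.95, 6*-3.1=-18.6 => row sum = -39.47
Total = 69.76 + 6.44 + 36.09 + -39.47 = 72.82

72.82


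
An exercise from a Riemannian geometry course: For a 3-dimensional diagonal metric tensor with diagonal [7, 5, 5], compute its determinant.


For a diagonal metric, the determinant is the product of diagonal entries.
Diagonal entries: 7, 5, 5
det(g) = 7 * 5 * 5 = 175

175


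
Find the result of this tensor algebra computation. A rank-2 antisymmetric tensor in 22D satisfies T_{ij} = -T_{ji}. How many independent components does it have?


An antisymmetric rank-2 tensor satisfies A_{ij} = -A_{ji}, so diagonal entries are zero.
The independent components are the upper-triangular entries: C(n, 2) = n(n-1)/2.
n = 22
C(22, 2) = 22 * 21 / 2 = 462 / 2 = 231

231


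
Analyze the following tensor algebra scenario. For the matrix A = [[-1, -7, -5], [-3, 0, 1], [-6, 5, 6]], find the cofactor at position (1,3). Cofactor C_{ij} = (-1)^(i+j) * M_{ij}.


To find cofactor C_{13}, delete row 1 and column 3.
The resulting 2x2 submatrix is: [[-3, 0], [-6, 5]]
Minor M_{13} = -3*5 - 0*-6
  = -15 - 0 = -15
Sign = (-1)^(1+3) = (-1)^4 = 1
Cofactor C_{13} = 1 * -15 = -15

-15


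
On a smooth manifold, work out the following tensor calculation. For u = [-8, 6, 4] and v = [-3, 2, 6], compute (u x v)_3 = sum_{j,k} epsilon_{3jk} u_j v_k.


(u x v)_3 = sum_{j,k} epsilon_{3jk} u_j v_k. Only permutations of (1,2,3) contribute; the two non-zero terms are:
eps_{312} u_1 v_2 = 1 * -8 * 2 = -16
eps_{321} u_2 v_1 = -1 * 6 * -3 = 18
(u x v)_3 = 2

2


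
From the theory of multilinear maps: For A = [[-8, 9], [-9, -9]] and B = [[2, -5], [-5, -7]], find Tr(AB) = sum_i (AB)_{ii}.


Tr(AB) = sum_i (AB)_{ii} where (AB)_{ii} = sum_k A_{ik} B_{ki}.
(AB)_{11} = -8*2 + 9*-5 = -61
(AB)_{22} = -9*-5 + -9*-7 = 108
Tr(AB) = -61 + 108 = 47

47


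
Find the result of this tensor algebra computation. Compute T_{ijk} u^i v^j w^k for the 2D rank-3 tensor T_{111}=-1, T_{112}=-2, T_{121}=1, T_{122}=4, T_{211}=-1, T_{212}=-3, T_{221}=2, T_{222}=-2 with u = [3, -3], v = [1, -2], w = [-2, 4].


S = sum over i,j,k of T_{ijk} u_i v_j w_k. Expanding all 8 terms:
T_{111}*u_1*v_1*w_1 = -1*3*1*-2 = 6  (running total: 6)
T_{112}*u_1*v_1*w_2 = -2*3*1*4 = -24  (running total: -18)
T_{121}*u_1*v_2*w_1 = 1*3*-2*-2 = 12  (running total: -6)
T_{122}*u_1*v_2*w_2 = 4*3*-2*4 = -96  (running total: -102)
T_{211}*u_2*v_1*w_1 = -1*-3*1*-2 = -6  (running total: -108)
T_{212}*u_2*v_1*w_2 = -3*-3*1*4 = 36  (running total: -72)
T_{221}*u_2*v_2*w_1 = 2*-3*-2*-2 = -24  (running total: -96)
T_{222}*u_2*v_2*w_2 = -2*-3*-2*4 = -48  (running total: -144)
S = -144

-144


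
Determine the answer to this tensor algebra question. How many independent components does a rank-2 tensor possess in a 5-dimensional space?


The number of components of a rank-r tensor in d dimensions is d^r.
Here d = 5 and r = 2.
5^2 = 25

25


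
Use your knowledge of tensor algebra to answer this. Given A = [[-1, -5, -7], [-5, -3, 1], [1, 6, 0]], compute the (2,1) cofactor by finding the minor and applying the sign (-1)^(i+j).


To find cofactor C_{21}, delete row 2 and column 1.
The resulting 2x2 submatrix is: [[-5, -7], [6, 0]]
Minor M_{21} = -5*0 - -7*6
  = 0 - -42 = 42
Sign = (-1)^(2+1) = (-1)^3 = -1
Cofactor C_{21} = -1 * 42 = -42

-42


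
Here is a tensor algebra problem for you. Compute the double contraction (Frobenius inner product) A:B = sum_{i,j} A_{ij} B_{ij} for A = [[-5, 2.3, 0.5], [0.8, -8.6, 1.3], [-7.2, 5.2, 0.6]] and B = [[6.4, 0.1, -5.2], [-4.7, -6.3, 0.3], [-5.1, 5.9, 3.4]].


A:B = sum over all i,j of A_{ij} * B_{ij}.
Row 1: -5*6.4=-32, 2.3*0.1=0.23, 0.5*-5.2=-2.6 => row sum = -34.37
Row 2: 0.8*-4.7=-3.76, -8.6*-6.3=54.18, 1.3*0.3=0.39 => row sum = 50.81
Row 3: -7.2*-5.1=36.72, 5.2*5.9=30.68, 0.6*3.4=2.04 => row sum = 69.44
Total = -34.37 + 50.81 + 69.44 = 85.88

85.88


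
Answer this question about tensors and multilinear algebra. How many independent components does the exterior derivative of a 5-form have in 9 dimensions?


The exterior derivative of a p-form is a (p+1)-form.
Its number of independent components is C(n, p+1).
n = 9, p+1 = 6
C(9, 6) = 84

84


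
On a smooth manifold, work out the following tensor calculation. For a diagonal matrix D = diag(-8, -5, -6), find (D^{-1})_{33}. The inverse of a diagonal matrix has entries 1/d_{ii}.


For a diagonal matrix, the inverse has entries (D^{-1})_{ii} = 1/d_{ii}.
The diagonal entries are: d_{11} = -8, d_{22} = -5, d_{33} = -6
We need (D^{-1})_{33} = 1/d_{33} = 1/-6 = -1/6

-1/6


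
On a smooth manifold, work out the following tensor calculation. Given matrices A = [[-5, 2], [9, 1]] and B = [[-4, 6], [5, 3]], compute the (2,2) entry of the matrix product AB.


(AB)_{ij} = sum_k A_{ik} B_{kj}.
For i=2, j=2:
A_{21} * B_{12} = 9 * 6 = 54
A_{22} * B_{22} = 1 * 3 = 3
Sum = 54 + 3 = 57

57


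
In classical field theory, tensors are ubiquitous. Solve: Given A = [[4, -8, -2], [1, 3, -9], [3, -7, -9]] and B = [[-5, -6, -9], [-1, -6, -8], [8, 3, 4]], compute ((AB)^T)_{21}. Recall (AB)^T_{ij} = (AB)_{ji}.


(AB)^T_{ij} = (AB)_{ji} = sum_k A_{jk} B_{ki}.
For i=2, j=1 we need (AB)_{12}:
A_{11} * B_{12} = 4 * -6 = -24
A_{12} * B_{22} = -8 * -6 = 48
A_{13} * B_{32} = -2 * 3 = -6
Sum = -24 + 48 + -6 = 18

18


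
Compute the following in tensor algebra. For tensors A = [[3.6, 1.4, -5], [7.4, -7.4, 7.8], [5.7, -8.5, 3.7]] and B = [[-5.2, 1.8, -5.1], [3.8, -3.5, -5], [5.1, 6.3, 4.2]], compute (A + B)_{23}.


Tensor addition is component-wise: (A + B)_{ij} = A_{ij} + B_{ij}.
A_{23} = 7.8
B_{23} = -5
(A + B)_{23} = 7.8 + -5 = 2.8

2.8


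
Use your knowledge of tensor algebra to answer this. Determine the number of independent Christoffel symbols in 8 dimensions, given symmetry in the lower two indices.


Christoffel symbols Gamma^k_{ij} are symmetric in i,j, so there are d * d(d+1)/2 independent symbols.
d = 8
d(d+1)/2 = 8 * 9 / 2 = 36
Total = 8 * 36 = 288

288


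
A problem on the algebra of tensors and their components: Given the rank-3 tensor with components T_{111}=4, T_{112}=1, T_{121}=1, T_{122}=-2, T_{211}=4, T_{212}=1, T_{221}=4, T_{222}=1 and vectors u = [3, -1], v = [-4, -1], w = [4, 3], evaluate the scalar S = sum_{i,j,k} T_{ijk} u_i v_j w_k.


S = sum over i,j,k of T_{ijk} u_i v_j w_k. Expanding all 8 terms:
T_{111}*u_1*v_1*w_1 = 4*3*-4*4 = -192  (running total: -192)
T_{112}*u_1*v_1*w_2 = 1*3*-4*3 = -36  (running total: -228)
T_{121}*u_1*v_2*w_1 = 1*3*-1*4 = -12  (running total: -240)
T_{122}*u_1*v_2*w_2 = -2*3*-1*3 = 18  (running total: -222)
T_{211}*u_2*v_1*w_1 = 4*-1*-4*4 = 64  (running total: -158)
T_{212}*u_2*v_1*w_2 = 1*-1*-4*3 = 12  (running total: -146)
T_{221}*u_2*v_2*w_1 = 4*-1*-1*4 = 16  (running total: -130)
T_{222}*u_2*v_2*w_2 = 1*-1*-1*3 = 3  (running total: -127)
S = -127

-127


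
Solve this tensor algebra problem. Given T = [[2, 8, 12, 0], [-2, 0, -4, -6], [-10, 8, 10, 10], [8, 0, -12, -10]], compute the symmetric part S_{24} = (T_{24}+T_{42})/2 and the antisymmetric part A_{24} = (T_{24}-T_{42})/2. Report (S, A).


T_{24} = -6
T_{42} = 0
S_{24} = (-6 + 0)/2 = -6/2 = -3
A_{24} = (-6 - 0)/2 = -6/2 = -3
Check: S + A = -3 + -3 = -6 = T_{24}.

(-3, -3)


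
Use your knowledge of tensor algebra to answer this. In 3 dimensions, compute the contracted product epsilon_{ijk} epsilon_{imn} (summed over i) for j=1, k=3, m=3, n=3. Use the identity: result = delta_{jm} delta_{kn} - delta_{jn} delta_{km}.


Using the identity: epsilon_{ijk} epsilon_{imn} = delta_{jm} delta_{kn} - delta_{jn} delta_{km}.
delta_{13} = 0
delta_{33} = 1
delta_{13} = 0
delta_{33} = 1
Result = 0 * 1 - 0 * 1 = 0 - 0 = 0

0


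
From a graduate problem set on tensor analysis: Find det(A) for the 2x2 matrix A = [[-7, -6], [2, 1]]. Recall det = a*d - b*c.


For a 2x2 matrix [[a, b], [c, d]], det = a*d - b*c.
a = -7, b = -6, c = 2, d = 1
a*d = -7 * 1 = -7
b*c = -6 * 2 = -12
det = -7 - -12 = 5

5


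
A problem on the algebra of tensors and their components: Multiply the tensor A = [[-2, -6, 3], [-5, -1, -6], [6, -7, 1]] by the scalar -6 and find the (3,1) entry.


Scalar multiplication: (cA)_{ij} = c * A_{ij}.
c = -6
A_{31} = 6
(cA)_{31} = -6 * 6 = -36

-36


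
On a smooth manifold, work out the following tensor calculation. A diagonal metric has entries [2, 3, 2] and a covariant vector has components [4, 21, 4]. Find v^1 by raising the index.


To raise an index with a diagonal metric: v^i = v_i / g_{ii}.
For index 1: v_1 = 4, g_{11} = 2
v^1 = 4 / 2 = 2

2


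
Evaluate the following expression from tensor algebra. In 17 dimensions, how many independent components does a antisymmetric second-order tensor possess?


A antisymmetric rank-2 tensor in d dimensions has d(d-1)/2 independent components.
d = 17
d(d-1)/2 = 17 * 16 / 2 = 272 / 2 = 136

136


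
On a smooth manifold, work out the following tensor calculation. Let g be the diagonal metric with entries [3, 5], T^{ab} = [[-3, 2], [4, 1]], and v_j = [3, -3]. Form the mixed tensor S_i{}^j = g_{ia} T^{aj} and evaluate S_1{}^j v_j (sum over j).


Step 1: lower the first index. For a diagonal metric, g_{ia} T^{aj} = g_{ii} T^{ij} (no sum on i).
g_{11} = 3
S_1{}^1 = 3 * T^{11} = 3 * -3 = -9
S_1{}^2 = 3 * T^{12} = 3 * 2 = 6
Step 2: contract S_1{}^j with v_j.
S_1{}^1 * v_1 = -9 * 3 = -27
S_1{}^2 * v_2 = 6 * -3 = -18
Result = -27 + -18 = -45

-45


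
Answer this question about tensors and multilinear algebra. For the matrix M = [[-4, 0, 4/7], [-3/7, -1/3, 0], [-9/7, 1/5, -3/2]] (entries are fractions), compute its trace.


The trace is the sum of diagonal entries.
Diagonal: M[1,1] = -4, M[2,2] = -1/3, M[3,3] = -3/2
Tr(M) = -4 + -1/3 + -3/2
Computing step by step:
After adding M[1,1]: -4
After adding M[2,2]: -13/3
After adding M[3,3]: -35/6
Tr(M) = -35/6

-35/6


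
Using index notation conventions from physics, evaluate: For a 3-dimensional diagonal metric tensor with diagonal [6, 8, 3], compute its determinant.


For a diagonal metric, the determinant is the product of diagonal entries.
Diagonal entries: 6, 8, 3
det(g) = 6 * 8 * 3 = 144

144


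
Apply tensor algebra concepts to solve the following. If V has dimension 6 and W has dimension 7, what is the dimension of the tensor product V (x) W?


The dimension of a tensor product is the product of dimensions.
dim(V) = 6, dim(W) = 7
dim(V (x) W) = 6 * 7 = 42

42


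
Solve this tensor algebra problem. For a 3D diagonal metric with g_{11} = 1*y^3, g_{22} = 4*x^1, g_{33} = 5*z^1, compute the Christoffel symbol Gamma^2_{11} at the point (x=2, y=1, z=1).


For a diagonal metric, Gamma^k_{ij} = (1/2) g^{kk} (dg_{ik}/dx_j + dg_{jk}/dx_i - dg_{ij}/dx_k).
The metric is diagonal, so g_{ab} = 0 for a != b.
At the given point: g_{11} = 1, g_{22} = 8, g_{33} = 5
g^{22} = 1/8
dg_{12}/dx_1 = 0 (off-diagonal)
dg_{12}/dx_1 = 0 (off-diagonal)
dg_{11}/dx_2 = dg_{11}/dx_2 = 3
Numerator = 0 + 0 - 3 = -3
Gamma^2_{11} = -3 / (2 * 8) = -3/16

-3/16


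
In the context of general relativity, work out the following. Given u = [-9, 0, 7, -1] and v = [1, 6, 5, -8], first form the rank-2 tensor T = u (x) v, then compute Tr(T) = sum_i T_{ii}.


The outer product gives T_{ij} = u_i v_j.
The trace (contraction) is Tr(T) = sum_i T_{ii} = sum_i u_i v_i.
Diagonal entries:
T_{11} = u_1 * v_1 = -9 * 1 = -9
T_{22} = u_2 * v_2 = 0 * 6 = 0
T_{33} = u_3 * v_3 = 7 * 5 = 35
T_{44} = u_4 * v_4 = -1 * -8 = 8
Tr(T) = -9 + 0 + 35 + 8 = 34

34


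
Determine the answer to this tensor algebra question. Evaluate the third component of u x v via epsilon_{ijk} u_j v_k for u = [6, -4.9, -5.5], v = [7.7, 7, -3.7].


(u x v)_3 = sum_{j,k} epsilon_{3jk} u_j v_k. Only permutations of (1,2,3) contribute; the two non-zero terms are:
eps_{312} u_1 v_2 = 1 * 6 * 7 = 42
eps_{321} u_2 v_1 = -1 * -4.9 * 7.7 = 37.73
(u x v)_3 = 79.73

79.73


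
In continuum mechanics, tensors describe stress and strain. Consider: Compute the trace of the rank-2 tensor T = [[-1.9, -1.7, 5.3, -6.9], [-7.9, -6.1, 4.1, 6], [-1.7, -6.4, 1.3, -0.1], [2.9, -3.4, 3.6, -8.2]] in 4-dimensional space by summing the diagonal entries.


The contraction (trace) of a rank-2 tensor is the sum of its diagonal elements.
Diagonal entries: A[1,1] = -1.9, A[2,2] = -6.1, A[3,3] = 1.3, A[4,4] = -8.2
Tr(A) = -1.9 + -6.1 + 1.3 + -8.2 = -14.9

-14.9


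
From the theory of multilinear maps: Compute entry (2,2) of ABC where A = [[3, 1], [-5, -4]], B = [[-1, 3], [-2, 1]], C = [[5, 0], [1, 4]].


(ABC)_{22} = sum_m (AB)_{2m} C_{m2}. First compute row 2 of AB.
(AB)_{21} = -5*-1 + -4*-2 = 13
(AB)_{22} = -5*3 + -4*1 = -19
Now contract with column 2 of C:
(AB)_{21} * C_{12} = 13 * 0 = 0
(AB)_{22} * C_{22} = -19 * 4 = -76
(ABC)_{22} = 0 + -76 = -76

-76


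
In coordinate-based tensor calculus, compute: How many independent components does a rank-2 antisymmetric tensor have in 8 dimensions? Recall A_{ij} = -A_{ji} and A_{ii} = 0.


An antisymmetric rank-2 tensor satisfies A_{ij} = -A_{ji}, so diagonal entries are zero.
The independent components are the upper-triangular entries: C(n, 2) = n(n-1)/2.
n = 8
C(8, 2) = 8 * 7 / 2 = 56 / 2 = 28

28


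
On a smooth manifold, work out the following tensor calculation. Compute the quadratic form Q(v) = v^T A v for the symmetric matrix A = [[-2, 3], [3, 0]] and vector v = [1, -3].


First compute Av:
(Av)_1 = -2*1 + 3*-3 = -11
(Av)_2 = 3*1 + 0*-3 = 3
Av = [-11, 3]
Then v^T (Av) = 1*-11 + -3*3
= -11 + -9 = -20

-20


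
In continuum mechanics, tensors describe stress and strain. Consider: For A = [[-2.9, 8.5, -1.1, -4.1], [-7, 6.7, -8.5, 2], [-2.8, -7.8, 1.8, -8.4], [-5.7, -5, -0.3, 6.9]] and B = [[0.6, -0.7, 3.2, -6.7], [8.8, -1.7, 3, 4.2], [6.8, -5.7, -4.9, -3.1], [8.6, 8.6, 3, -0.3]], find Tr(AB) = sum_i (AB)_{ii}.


Tr(AB) = sum_i (AB)_{ii} where (AB)_{ii} = sum_k A_{ik} B_{ki}.
(AB)_{11} = -2.9*0.6 + 8.5*8.8 + -1.1*6.8 + -4.1*8.6 = 30.32
(AB)_{22} = -7*-0.7 + 6.7*-1.7 + -8.5*-5.7 + 2*8.6 = 59.16
(AB)_{33} = -2.8*3.2 + -7.8*3 + 1.8*-4.9 + -8.4*3 = -66.38
(AB)_{44} = -5.7*-6.7 + -5*4.2 + -0.3*-3.1 + 6.9*-0.3 = 16.05
Tr(AB) = 30.32 + 59.16 + -66.38 + 16.05 = 39.15

39.15


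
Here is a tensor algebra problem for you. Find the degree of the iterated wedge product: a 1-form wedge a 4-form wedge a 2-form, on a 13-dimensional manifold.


The degree of a wedge product is the sum of the degrees of the individual forms.
Degrees: 1, 4, 2
Total degree = 1 + 4 + 2 = 7

7


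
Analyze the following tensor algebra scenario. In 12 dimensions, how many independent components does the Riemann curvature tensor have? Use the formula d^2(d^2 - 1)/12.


The Riemann tensor in d dimensions has d^2(d^2 - 1)/12 independent components.
d = 12, so d^2 = 144
d^2 - 1 = 143
d^2(d^2 - 1) = 144 * 143 = 20592
Divide by 12: 20592 / 12 = 1716

1716


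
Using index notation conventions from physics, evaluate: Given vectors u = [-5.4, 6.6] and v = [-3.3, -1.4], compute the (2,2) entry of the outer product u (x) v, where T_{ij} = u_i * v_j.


The outer product entry T_{ij} = u_i * v_j.
We need i=2, j=2.
u_2 = 6.6, v_2 = -1.4
T_{2,2} = 6.6 * -1.4 = -9.24

-9.24


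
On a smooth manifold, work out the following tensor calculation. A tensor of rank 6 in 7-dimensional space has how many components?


The number of components of a rank-r tensor in d dimensions is d^r.
Here d = 7 and r = 6.
7^6 = 117649

117649


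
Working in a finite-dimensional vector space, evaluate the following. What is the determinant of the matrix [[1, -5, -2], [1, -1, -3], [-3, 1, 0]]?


Expanding along the first row, det(A) = a11*M_11 - a12*M_12 + a13*M_13, where M_1j is the (1,j) minor.
Minor M_11 = -1*0 - -3*1 = 3
Minor M_12 = 1*0 - -3*-3 = -9
Minor M_13 = 1*1 - -1*-3 = -2
det = 1*(3) - -5*(-9) + -2*(-2)
    = 3 - 45 + 4
    = -38

-38


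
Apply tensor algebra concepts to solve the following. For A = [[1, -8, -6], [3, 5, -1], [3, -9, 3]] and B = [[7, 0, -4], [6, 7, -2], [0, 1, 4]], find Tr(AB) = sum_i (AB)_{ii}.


Tr(AB) = sum_i (AB)_{ii} where (AB)_{ii} = sum_k A_{ik} B_{ki}.
(AB)_{11} = 1*7 + -8*6 + -6*0 = -41
(AB)_{22} = 3*0 + 5*7 + -1*1 = 34
(AB)_{33} = 3*-4 + -9*-2 + 3*4 = 18
Tr(AB) = -41 + 34 + 18 = 11

11


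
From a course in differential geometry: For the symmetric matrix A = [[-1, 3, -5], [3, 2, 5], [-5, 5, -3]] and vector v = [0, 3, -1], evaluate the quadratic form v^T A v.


First compute Av:
(Av)_1 = -1*0 + 3*3 + -5*-1 = 14
(Av)_2 = 3*0 + 2*3 + 5*-1 = 1
(Av)_3 = -5*0 + 5*3 + -3*-1 = 18
Av = [14, 1, 18]
Then v^T (Av) = 0*14 + 3*1 + -1*18
= 0 + 3 + -18 = -15

-15


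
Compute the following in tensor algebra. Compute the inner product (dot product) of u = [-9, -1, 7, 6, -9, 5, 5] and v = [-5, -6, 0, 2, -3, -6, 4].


The inner product u . v = sum of u_i * v_i.
Term-by-term: -9 * -5, -1 * -6, 7 * 0, 6 * 2, -9 * -3, 5 * -6, 5 * 4
Products: 45, 6, 0, 12, 27, -30, 20
Sum = 45 + 6 + 0 + 12 + 27 + -30 + 20 = 80

80


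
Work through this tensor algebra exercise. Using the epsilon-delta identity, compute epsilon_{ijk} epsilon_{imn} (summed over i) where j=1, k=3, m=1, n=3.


Using the identity: epsilon_{ijk} epsilon_{imn} = delta_{jm} delta_{kn} - delta_{jn} delta_{km}.
delta_{11} = 1
delta_{33} = 1
delta_{13} = 0
delta_{31} = 0
Result = 1 * 1 - 0 * 0 = 1 - 0 = 1

1


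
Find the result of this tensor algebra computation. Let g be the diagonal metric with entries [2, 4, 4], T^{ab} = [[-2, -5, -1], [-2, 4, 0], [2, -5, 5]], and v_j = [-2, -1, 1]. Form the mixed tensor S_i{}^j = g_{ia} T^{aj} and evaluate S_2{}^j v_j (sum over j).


Step 1: lower the first index. For a diagonal metric, g_{ia} T^{aj} = g_{ii} T^{ij} (no sum on i).
g_{22} = 4
S_2{}^1 = 4 * T^{21} = 4 * -2 = -8
S_2{}^2 = 4 * T^{22} = 4 * 4 = 16
S_2{}^3 = 4 * T^{23} = 4 * 0 = 0
Step 2: contract S_2{}^j with v_j.
S_2{}^1 * v_1 = -8 * -2 = 16
S_2{}^2 * v_2 = 16 * -1 = -16
S_2{}^3 * v_3 = 0 * 1 = 0
Result = 16 + -16 + 0 = 0

0


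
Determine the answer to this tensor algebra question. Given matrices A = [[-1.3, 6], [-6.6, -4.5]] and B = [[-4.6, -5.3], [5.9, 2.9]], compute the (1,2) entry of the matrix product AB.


(AB)_{ij} = sum_k A_{ik} B_{kj}.
For i=1, j=2:
A_{11} * B_{12} = -1.3 * -5.3 = 6.89
A_{12} * B_{22} = 6 * 2.9 = 17.4
Sum = 6.89 + 17.4 = 24.29

24.29


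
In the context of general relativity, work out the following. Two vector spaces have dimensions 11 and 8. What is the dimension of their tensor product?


The dimension of a tensor product is the product of dimensions.
dim(V) = 11, dim(W) = 8
dim(V (x) W) = 11 * 8 = 88

88


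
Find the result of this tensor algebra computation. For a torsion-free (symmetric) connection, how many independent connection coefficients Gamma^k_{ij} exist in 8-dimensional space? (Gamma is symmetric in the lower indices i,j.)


Christoffel symbols Gamma^k_{ij} are symmetric in i,j, so there are d * d(d+1)/2 independent symbols.
d = 8
d(d+1)/2 = 8 * 9 / 2 = 36
Total = 8 * 36 = 288

288


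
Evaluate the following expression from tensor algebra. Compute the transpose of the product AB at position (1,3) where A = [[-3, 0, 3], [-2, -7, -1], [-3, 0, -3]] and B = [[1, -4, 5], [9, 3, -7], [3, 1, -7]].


(AB)^T_{ij} = (AB)_{ji} = sum_k A_{jk} B_{ki}.
For i=1, j=3 we need (AB)_{31}:
A_{31} * B_{11} = -3 * 1 = -3
A_{32} * B_{21} = 0 * 9 = 0
A_{33} * B_{31} = -3 * 3 = -9
Sum = -3 + 0 + -9 = -12

-12


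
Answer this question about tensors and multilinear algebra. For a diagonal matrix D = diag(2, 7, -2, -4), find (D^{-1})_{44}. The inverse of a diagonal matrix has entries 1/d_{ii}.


For a diagonal matrix, the inverse has entries (D^{-1})_{ii} = 1/d_{ii}.
The diagonal entries are: d_{11} = 2, d_{22} = 7, d_{33} = -2, d_{44} = -4
We need (D^{-1})_{44} = 1/d_{44} = 1/-4 = -1/4

-1/4


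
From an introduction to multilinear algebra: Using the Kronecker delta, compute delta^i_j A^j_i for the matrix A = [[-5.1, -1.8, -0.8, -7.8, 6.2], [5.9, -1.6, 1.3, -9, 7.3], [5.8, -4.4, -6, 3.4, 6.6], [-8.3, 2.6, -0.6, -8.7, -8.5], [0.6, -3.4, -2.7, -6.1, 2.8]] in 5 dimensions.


The contraction (trace) of a rank-2 tensor is the sum of its diagonal elements.
Diagonal entries: A[1,1] = -5.1, A[2,2] = -1.6, A[3,3] = -6, A[4,4] = -8.7, A[5,5] = 2.8
Tr(A) = -5.1 + -1.6 + -6 + -8.7 + 2.8 = -18.6

-18.6


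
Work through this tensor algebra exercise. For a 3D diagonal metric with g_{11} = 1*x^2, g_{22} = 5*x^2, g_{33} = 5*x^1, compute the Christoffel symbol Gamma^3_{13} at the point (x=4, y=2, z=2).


For a diagonal metric, Gamma^k_{ij} = (1/2) g^{kk} (dg_{ik}/dx_j + dg_{jk}/dx_i - dg_{ij}/dx_k).
The metric is diagonal, so g_{ab} = 0 for a != b.
At the given point: g_{11} = 16, g_{22} = 80, g_{33} = 20
g^{33} = 1/20
dg_{13}/dx_3 = 0 (off-diagonal)
dg_{33}/dx_1 = dg_{33}/dx_1 = 5
dg_{13}/dx_3 = 0 (off-diagonal)
Numerator = 0 + 5 - 0 = 5
Gamma^3_{13} = 5 / (2 * 20) = 1/8

1/8


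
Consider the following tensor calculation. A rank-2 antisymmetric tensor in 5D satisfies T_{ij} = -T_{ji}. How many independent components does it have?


An antisymmetric rank-2 tensor satisfies A_{ij} = -A_{ji}, so diagonal entries are zero.
The independent components are the upper-triangular entries: C(n, 2) = n(n-1)/2.
n = 5
C(5, 2) = 5 * 4 / 2 = 20 / 2 = 10

10
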